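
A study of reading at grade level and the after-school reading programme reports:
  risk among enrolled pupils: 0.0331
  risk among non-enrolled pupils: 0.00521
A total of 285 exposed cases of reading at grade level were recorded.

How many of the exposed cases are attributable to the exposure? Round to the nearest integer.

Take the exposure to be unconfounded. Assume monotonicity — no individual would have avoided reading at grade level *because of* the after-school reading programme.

Let p₁ = 0.0331, p₀ = 0.00521.
PN = (p₁ − p₀)/p₁ = (0.0331 − 0.00521) / 0.0331 ≈ 0.84260.
Attributable cases ≈ PN × (exposed cases) = 0.84260 × 285 ≈ 240.14.

about 240 cases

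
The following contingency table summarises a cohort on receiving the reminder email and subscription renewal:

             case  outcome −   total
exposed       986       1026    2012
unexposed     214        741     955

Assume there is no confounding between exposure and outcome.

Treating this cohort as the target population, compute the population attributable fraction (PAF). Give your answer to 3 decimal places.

p₁ = P(outcome | exposed) = 986/2012 = 0.49006
p₀ = P(outcome | unexposed) = 214/955 = 0.22408
Exposure prevalence π = 2012/2967 = 0.67813; overall risk P(Y=1) = 0.40445.
Under exogeneity, PAF = [P(Y=1) − p₀]/P(Y=1).
PAF = (0.40445 − 0.22408) / 0.40445 ≈ 0.4460

PAF ≈ 0.446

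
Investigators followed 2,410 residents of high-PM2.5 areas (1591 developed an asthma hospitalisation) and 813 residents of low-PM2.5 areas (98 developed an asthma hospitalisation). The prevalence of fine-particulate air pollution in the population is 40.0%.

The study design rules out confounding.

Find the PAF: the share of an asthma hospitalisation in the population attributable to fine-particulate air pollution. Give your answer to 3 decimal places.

p₁ = P(outcome | exposed) = 1591/2410 = 0.66017
p₀ = P(outcome | unexposed) = 98/813 = 0.12054
Overall risk P(Y=1) = π·p₁ + (1−π)·p₀ = 0.4×0.66017 + 0.6×0.12054 = 0.33639.
Under exogeneity, PAF = [P(Y=1) − p₀] / P(Y=1).
PAF = (0.33639 − 0.12054) / 0.33639 ≈ 0.6417

PAF ≈ 0.642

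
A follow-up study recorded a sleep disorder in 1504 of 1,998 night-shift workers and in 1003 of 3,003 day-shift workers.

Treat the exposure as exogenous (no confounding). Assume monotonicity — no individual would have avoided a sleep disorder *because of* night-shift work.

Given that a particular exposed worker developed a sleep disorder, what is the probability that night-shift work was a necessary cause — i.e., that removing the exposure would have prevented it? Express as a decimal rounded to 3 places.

PN ≈ 0.556

p₁ = P(outcome | exposed) = 1504/1998 = 0.75275
p₀ = P(outcome | unexposed) = 1003/3003 = 0.334
Under exogeneity and monotonicity, PN = (p₁ − p₀) / p₁.
PN = (0.75275 − 0.334) / 0.75275 = 0.41875 / 0.75275 ≈ 0.5563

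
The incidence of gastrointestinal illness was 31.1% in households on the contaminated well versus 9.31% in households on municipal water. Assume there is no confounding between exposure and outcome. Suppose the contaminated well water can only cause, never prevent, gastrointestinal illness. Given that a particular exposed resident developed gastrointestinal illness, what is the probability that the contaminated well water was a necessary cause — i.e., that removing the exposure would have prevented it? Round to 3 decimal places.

p₁ = 0.311, p₀ = 0.0931.
Under exogeneity and monotonicity, PN = (p₁ − p₀) / p₁.
PN = (0.311 − 0.0931) / 0.311 = 0.2179 / 0.311 ≈ 0.7006

PN ≈ 0.701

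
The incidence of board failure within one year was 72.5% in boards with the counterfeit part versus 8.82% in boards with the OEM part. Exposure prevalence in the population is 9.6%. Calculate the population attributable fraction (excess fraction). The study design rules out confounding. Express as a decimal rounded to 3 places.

PAF ≈ 0.409

p₁ = 0.725, p₀ = 0.0882.
Overall risk P(Y=1) = π·p₁ + (1−π)·p₀ = 0.096×0.725 + 0.904×0.0882 = 0.14933.
Under exogeneity, PAF = [P(Y=1) − p₀] / P(Y=1).
PAF = (0.14933 − 0.0882) / 0.14933 ≈ 0.4094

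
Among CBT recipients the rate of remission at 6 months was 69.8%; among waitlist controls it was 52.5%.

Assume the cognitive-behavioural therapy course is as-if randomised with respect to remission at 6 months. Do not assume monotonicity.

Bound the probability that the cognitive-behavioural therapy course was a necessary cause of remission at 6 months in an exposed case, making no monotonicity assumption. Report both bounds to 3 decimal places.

p₁ = 0.698, p₀ = 0.525.
Under exogeneity alone the bounds on PN are max{0,(p₁−p₀)/p₁} ≤ PN ≤ min{1,(1−p₀)/p₁}.
  lower = (p₁ − p₀)/p₁ = 0.173 / 0.698 ≈ 0.2479
  upper = min{1, (1 − p₀)/p₁} = 0.475 / 0.698 ≈ 0.6805

0.248 ≤ PN ≤ 0.681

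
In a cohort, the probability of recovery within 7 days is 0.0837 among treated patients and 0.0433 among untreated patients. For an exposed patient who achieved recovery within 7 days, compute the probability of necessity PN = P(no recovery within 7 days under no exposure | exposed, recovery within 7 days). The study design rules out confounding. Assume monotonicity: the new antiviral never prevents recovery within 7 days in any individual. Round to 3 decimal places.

PN ≈ 0.483

Let p₁ = 0.0837, p₀ = 0.0433.
Under exogeneity and monotonicity, PN = (p₁ − p₀) / p₁.
PN = (0.0837 − 0.0433) / 0.0837 = 0.0404 / 0.0837 ≈ 0.4827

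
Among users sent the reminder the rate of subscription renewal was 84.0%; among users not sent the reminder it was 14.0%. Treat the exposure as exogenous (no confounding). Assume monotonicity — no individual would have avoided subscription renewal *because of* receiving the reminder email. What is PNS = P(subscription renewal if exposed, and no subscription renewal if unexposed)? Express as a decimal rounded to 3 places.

p₁ = 0.84, p₀ = 0.14.
Under exogeneity and monotonicity, PNS = p₁ − p₀.
PNS = 0.84 − 0.14 = 0.7

PNS ≈ 0.700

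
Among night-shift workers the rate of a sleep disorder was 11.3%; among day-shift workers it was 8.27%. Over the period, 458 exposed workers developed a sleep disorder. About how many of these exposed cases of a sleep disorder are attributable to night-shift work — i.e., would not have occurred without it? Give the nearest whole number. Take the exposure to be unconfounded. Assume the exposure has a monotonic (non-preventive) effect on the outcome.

p₁ = 0.113, p₀ = 0.0827.
PN = (p₁ − p₀)/p₁ = (0.113 − 0.0827) / 0.113 ≈ 0.26814.
Attributable cases ≈ PN × (exposed cases) = 0.26814 × 458 ≈ 122.81.

about 123 cases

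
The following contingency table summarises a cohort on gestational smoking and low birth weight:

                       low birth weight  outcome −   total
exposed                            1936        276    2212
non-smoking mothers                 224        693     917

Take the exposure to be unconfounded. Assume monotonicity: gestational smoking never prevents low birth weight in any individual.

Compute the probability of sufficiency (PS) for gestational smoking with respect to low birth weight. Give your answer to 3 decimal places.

p₁ = P(outcome | exposed) = 1936/2212 = 0.87523
p₀ = P(outcome | unexposed) = 224/917 = 0.24427
Under exogeneity and monotonicity, PS = (p₁ − p₀) / (1 − p₀).
PS = (0.87523 − 0.24427) / (1 − 0.24427) = 0.63095 / 0.75573 ≈ 0.8349

PS ≈ 0.835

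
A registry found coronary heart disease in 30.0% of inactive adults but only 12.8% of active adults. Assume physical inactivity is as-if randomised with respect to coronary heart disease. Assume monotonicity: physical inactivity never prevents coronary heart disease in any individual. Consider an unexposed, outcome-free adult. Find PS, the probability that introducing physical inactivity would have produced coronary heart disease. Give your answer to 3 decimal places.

PS ≈ 0.197

p₁ = 0.3, p₀ = 0.128.
Under exogeneity and monotonicity, PS = (p₁ − p₀) / (1 − p₀).
PS = (0.3 − 0.128) / (1 − 0.128) = 0.172 / 0.872 ≈ 0.1972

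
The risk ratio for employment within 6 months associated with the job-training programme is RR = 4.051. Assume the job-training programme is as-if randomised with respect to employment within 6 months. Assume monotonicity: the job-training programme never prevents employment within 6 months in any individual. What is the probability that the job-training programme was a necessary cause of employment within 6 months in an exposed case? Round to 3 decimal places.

PN ≈ 0.753

Under exogeneity and monotonicity, PN = (RR − 1) / RR = 1 − 1/RR.
PN = (4.051 − 1) / 4.051 = 3.051 / 4.051 ≈ 0.7531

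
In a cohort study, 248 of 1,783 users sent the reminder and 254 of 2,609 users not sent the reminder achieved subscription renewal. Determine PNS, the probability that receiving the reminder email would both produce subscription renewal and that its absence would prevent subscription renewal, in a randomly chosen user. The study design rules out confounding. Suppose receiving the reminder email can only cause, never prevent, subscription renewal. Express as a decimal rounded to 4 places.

p₁ = P(outcome | exposed) = 248/1783 = 0.13909
p₀ = P(outcome | unexposed) = 254/2609 = 0.097355
Under exogeneity and monotonicity, PNS = p₁ − p₀.
PNS = 0.13909 − 0.097355 = 0.041736

PNS ≈ 0.0417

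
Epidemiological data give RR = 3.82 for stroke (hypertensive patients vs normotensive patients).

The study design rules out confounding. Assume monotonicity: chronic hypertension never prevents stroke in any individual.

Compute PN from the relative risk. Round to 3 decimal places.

PN ≈ 0.738

Under exogeneity and monotonicity, PN = (RR − 1) / RR = 1 − 1/RR.
PN = (3.82 − 1) / 3.82 = 2.82 / 3.82 ≈ 0.7382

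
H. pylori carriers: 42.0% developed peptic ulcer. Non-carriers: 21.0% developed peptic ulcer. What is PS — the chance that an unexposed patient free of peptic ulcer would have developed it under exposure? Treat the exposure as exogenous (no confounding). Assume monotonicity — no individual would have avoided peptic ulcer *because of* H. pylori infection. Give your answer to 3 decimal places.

PS ≈ 0.266

p₁ = 0.42, p₀ = 0.21.
Under exogeneity and monotonicity, PS = (p₁ − p₀) / (1 − p₀).
PS = (0.42 − 0.21) / (1 − 0.21) = 0.21 / 0.79 ≈ 0.2658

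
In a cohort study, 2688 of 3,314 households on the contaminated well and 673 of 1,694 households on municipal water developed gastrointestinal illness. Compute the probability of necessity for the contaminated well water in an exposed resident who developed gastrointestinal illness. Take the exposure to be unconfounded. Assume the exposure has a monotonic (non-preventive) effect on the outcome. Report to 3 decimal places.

PN ≈ 0.510

p₁ = P(outcome | exposed) = 2688/3314 = 0.8111
p₀ = P(outcome | unexposed) = 673/1694 = 0.39728
Under exogeneity and monotonicity, PN = (p₁ − p₀) / p₁.
PN = (0.8111 − 0.39728) / 0.8111 = 0.41382 / 0.8111 ≈ 0.5102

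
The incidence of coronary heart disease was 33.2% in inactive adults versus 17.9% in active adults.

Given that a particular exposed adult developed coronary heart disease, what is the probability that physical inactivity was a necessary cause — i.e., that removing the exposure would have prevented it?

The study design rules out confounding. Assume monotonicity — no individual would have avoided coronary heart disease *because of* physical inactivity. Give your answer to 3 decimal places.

PN ≈ 0.461

p₁ = 0.332, p₀ = 0.179.
Under exogeneity and monotonicity, PN = (p₁ − p₀) / p₁.
PN = (0.332 − 0.179) / 0.332 = 0.153 / 0.332 ≈ 0.4608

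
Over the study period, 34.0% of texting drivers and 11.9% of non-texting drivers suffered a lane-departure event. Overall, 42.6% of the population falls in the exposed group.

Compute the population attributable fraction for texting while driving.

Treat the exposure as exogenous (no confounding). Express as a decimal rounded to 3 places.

p₁ = 0.34, p₀ = 0.119.
Overall risk P(Y=1) = π·p₁ + (1−π)·p₀ = 0.426×0.34 + 0.574×0.119 = 0.21315.
Under exogeneity, PAF = [P(Y=1) − p₀] / P(Y=1).
PAF = (0.21315 − 0.119) / 0.21315 ≈ 0.4417

PAF ≈ 0.442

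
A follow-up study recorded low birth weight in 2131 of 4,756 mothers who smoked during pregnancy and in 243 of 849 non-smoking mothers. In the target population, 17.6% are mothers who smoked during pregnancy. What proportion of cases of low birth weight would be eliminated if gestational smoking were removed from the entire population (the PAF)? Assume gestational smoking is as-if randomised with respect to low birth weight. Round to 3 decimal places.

p₁ = P(outcome | exposed) = 2131/4756 = 0.44807
p₀ = P(outcome | unexposed) = 243/849 = 0.28622
Overall risk P(Y=1) = π·p₁ + (1−π)·p₀ = 0.176×0.44807 + 0.824×0.28622 = 0.3147.
Under exogeneity, PAF = [P(Y=1) − p₀] / P(Y=1).
PAF = (0.3147 − 0.28622) / 0.3147 ≈ 0.0905

PAF ≈ 0.091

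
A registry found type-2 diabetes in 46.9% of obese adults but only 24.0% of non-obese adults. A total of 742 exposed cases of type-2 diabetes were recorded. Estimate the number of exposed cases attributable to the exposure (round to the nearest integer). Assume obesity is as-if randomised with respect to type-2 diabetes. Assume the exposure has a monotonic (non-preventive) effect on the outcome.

about 362 cases

p₁ = 0.469, p₀ = 0.24.
PN = (p₁ − p₀)/p₁ = (0.469 − 0.24) / 0.469 ≈ 0.48827.
Attributable cases ≈ PN × (exposed cases) = 0.48827 × 742 ≈ 362.30.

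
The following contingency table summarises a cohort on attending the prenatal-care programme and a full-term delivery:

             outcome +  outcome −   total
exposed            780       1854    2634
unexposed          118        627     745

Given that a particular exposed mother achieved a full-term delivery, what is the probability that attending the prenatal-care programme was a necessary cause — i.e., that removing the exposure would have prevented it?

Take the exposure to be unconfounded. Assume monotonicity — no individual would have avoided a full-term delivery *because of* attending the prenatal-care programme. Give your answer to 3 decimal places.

PN ≈ 0.465

p₁ = P(outcome | exposed) = 780/2634 = 0.29613
p₀ = P(outcome | unexposed) = 118/745 = 0.15839
Under exogeneity and monotonicity, PN = (p₁ − p₀) / p₁.
PN = (0.29613 − 0.15839) / 0.29613 = 0.13774 / 0.29613 ≈ 0.4651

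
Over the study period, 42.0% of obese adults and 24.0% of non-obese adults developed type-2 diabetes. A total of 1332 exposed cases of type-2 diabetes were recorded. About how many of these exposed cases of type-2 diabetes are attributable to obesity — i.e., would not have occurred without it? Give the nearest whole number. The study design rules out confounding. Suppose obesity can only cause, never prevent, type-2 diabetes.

p₁ = 0.42, p₀ = 0.24.
PN = (p₁ − p₀)/p₁ = (0.42 − 0.24) / 0.42 ≈ 0.42857.
Attributable cases ≈ PN × (exposed cases) = 0.42857 × 1332 ≈ 570.86.

about 571 cases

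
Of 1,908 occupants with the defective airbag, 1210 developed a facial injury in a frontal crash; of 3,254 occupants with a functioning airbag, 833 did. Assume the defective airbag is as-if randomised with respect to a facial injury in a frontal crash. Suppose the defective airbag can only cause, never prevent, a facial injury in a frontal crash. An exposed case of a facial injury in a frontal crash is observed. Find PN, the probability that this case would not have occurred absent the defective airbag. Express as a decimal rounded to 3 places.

p₁ = P(outcome | exposed) = 1210/1908 = 0.63417
p₀ = P(outcome | unexposed) = 833/3254 = 0.25599
Under exogeneity and monotonicity, PN = (p₁ − p₀) / p₁.
PN = (0.63417 − 0.25599) / 0.63417 = 0.37818 / 0.63417 ≈ 0.5963

PN ≈ 0.596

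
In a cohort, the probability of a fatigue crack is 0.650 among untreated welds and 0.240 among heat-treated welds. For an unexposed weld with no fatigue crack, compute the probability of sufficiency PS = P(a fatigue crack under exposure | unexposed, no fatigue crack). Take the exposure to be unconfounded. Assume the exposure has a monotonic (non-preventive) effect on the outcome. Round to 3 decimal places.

PS ≈ 0.539

Let p₁ = 0.65, p₀ = 0.24.
Under exogeneity and monotonicity, PS = (p₁ − p₀) / (1 − p₀).
PS = (0.65 − 0.24) / (1 − 0.24) = 0.41 / 0.76 ≈ 0.5395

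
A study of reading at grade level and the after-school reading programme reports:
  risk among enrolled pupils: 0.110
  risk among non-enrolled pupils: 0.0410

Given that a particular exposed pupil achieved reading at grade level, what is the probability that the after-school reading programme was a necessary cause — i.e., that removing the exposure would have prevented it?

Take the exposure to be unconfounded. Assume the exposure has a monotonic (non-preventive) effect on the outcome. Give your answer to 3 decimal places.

PN ≈ 0.627

Let p₁ = 0.11, p₀ = 0.041.
Under exogeneity and monotonicity, PN = (p₁ − p₀) / p₁.
PN = (0.11 − 0.041) / 0.11 = 0.069 / 0.11 ≈ 0.6273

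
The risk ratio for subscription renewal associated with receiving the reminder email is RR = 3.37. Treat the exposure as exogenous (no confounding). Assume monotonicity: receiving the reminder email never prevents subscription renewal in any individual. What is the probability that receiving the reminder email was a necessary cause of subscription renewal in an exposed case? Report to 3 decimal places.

PN ≈ 0.703

Under exogeneity and monotonicity, PN = (RR − 1) / RR = 1 − 1/RR.
PN = (3.37 − 1) / 3.37 = 2.37 / 3.37 ≈ 0.7033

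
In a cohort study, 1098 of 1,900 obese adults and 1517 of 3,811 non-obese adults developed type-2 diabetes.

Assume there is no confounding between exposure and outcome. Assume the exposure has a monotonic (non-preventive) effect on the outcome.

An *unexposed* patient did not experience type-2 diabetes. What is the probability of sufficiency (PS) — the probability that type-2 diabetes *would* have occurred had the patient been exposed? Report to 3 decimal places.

p₁ = P(outcome | exposed) = 1098/1900 = 0.57789
p₀ = P(outcome | unexposed) = 1517/3811 = 0.39806
Under exogeneity and monotonicity, PS = (p₁ − p₀) / (1 − p₀).
PS = (0.57789 − 0.39806) / (1 − 0.39806) = 0.17984 / 0.60194 ≈ 0.2988

PS ≈ 0.299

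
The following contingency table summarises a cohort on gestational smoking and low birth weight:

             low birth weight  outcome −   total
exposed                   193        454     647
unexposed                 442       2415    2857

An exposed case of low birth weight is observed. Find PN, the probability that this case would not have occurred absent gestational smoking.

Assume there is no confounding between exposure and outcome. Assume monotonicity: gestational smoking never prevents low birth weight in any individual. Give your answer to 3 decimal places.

PN ≈ 0.481

p₁ = P(outcome | exposed) = 193/647 = 0.2983
p₀ = P(outcome | unexposed) = 442/2857 = 0.15471
Under exogeneity and monotonicity, PN = (p₁ − p₀) / p₁.
PN = (0.2983 − 0.15471) / 0.2983 = 0.14359 / 0.2983 ≈ 0.4814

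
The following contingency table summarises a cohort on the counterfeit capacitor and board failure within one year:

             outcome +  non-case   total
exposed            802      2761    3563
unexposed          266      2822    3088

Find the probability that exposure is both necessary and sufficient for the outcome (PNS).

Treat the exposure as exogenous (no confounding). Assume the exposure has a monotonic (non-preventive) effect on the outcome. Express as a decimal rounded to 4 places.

PNS ≈ 0.1390

p₁ = P(outcome | exposed) = 802/3563 = 0.22509
p₀ = P(outcome | unexposed) = 266/3088 = 0.08614
Under exogeneity and monotonicity, PNS = p₁ − p₀.
PNS = 0.22509 − 0.08614 = 0.13895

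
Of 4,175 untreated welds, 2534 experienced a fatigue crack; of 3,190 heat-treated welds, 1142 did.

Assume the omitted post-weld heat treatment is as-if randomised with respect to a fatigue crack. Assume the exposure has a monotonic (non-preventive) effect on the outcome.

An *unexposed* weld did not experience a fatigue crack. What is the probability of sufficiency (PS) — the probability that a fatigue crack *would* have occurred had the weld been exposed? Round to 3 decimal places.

PS ≈ 0.388

p₁ = P(outcome | exposed) = 2534/4175 = 0.60695
p₀ = P(outcome | unexposed) = 1142/3190 = 0.35799
Under exogeneity and monotonicity, PS = (p₁ − p₀) / (1 − p₀).
PS = (0.60695 − 0.35799) / (1 − 0.35799) = 0.24895 / 0.64201 ≈ 0.3878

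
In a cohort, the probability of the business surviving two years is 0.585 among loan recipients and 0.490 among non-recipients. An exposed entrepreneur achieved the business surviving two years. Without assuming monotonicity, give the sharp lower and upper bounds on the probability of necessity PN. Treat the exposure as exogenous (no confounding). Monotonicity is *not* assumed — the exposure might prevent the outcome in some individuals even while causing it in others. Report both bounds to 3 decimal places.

Let p₁ = 0.585, p₀ = 0.49.
Under exogeneity alone the bounds on PN are max{0,(p₁−p₀)/p₁} ≤ PN ≤ min{1,(1−p₀)/p₁}.
  lower = (p₁ − p₀)/p₁ = 0.095 / 0.585 ≈ 0.1624
  upper = min{1, (1 − p₀)/p₁} = 0.51 / 0.585 ≈ 0.8718

0.162 ≤ PN ≤ 0.872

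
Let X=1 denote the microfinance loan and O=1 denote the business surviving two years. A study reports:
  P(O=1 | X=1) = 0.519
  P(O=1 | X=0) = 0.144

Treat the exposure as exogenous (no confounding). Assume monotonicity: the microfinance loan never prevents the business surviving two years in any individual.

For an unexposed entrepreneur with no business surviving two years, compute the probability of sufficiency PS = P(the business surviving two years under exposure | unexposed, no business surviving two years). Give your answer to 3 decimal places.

PS ≈ 0.438

Let p₁ = 0.519, p₀ = 0.144.
Under exogeneity and monotonicity, PS = (p₁ − p₀) / (1 − p₀).
PS = (0.519 − 0.144) / (1 − 0.144) = 0.375 / 0.856 ≈ 0.4381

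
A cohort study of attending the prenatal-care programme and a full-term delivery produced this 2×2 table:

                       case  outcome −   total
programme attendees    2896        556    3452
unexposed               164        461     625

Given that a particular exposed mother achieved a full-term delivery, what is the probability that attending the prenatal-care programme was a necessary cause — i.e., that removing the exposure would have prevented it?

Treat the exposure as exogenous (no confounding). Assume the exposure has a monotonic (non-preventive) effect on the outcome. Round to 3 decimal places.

PN ≈ 0.687

p₁ = P(outcome | exposed) = 2896/3452 = 0.83893
p₀ = P(outcome | unexposed) = 164/625 = 0.2624
Under exogeneity and monotonicity, PN = (p₁ − p₀)/p₁.
PN = (0.83893 − 0.2624) / 0.83893 ≈ 0.6872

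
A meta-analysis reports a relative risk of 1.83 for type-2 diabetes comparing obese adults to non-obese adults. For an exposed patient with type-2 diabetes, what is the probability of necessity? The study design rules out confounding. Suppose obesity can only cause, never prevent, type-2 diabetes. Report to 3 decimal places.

Under exogeneity and monotonicity, PN = (RR − 1) / RR = 1 − 1/RR.
PN = (1.83 − 1) / 1.83 = 0.83 / 1.83 ≈ 0.4536

PN ≈ 0.454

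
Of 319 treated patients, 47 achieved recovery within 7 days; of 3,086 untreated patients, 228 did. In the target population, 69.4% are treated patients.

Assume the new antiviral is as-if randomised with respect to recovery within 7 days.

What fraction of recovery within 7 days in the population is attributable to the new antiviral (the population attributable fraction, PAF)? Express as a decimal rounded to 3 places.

p₁ = P(outcome | exposed) = 47/319 = 0.14734
p₀ = P(outcome | unexposed) = 228/3086 = 0.073882
Overall risk P(Y=1) = π·p₁ + (1−π)·p₀ = 0.694×0.14734 + 0.306×0.073882 = 0.12486.
Under exogeneity, PAF = [P(Y=1) − p₀] / P(Y=1).
PAF = (0.12486 − 0.073882) / 0.12486 ≈ 0.4083

PAF ≈ 0.408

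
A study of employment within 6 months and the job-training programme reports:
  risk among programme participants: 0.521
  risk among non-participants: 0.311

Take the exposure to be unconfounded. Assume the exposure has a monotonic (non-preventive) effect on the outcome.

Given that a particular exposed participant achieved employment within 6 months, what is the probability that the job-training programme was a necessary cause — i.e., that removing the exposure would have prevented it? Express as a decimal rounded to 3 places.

Let p₁ = 0.521, p₀ = 0.311.
Under exogeneity and monotonicity, PN = (p₁ − p₀) / p₁.
PN = (0.521 − 0.311) / 0.521 = 0.21 / 0.521 ≈ 0.4031

PN ≈ 0.403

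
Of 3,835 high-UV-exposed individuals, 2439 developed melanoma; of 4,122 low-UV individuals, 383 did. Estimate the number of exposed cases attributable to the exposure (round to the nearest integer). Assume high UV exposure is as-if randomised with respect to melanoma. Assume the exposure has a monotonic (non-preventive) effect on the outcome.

p₁ = P(outcome | exposed) = 2439/3835 = 0.63598
p₀ = P(outcome | unexposed) = 383/4122 = 0.092916
PN = (p₁ − p₀)/p₁ = (0.63598 − 0.092916) / 0.63598 ≈ 0.85390.
Attributable cases ≈ PN × (exposed cases) = 0.85390 × 2439 ≈ 2082.67.

about 2083 cases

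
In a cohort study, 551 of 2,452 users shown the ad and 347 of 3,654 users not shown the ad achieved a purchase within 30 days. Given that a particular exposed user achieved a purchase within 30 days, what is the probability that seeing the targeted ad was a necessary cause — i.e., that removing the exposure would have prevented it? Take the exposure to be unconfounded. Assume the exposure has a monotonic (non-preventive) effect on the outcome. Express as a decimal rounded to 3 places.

PN ≈ 0.577

p₁ = P(outcome | exposed) = 551/2452 = 0.22471
p₀ = P(outcome | unexposed) = 347/3654 = 0.094964
Under exogeneity and monotonicity, PN = (p₁ − p₀) / p₁.
PN = (0.22471 − 0.094964) / 0.22471 = 0.12975 / 0.22471 ≈ 0.5774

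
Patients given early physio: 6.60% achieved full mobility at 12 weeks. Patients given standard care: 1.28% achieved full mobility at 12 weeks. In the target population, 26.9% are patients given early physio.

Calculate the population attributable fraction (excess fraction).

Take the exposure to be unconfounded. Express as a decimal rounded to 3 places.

p₁ = 0.066, p₀ = 0.0128.
Overall risk P(Y=1) = π·p₁ + (1−π)·p₀ = 0.269×0.066 + 0.731×0.0128 = 0.027111.
Under exogeneity, PAF = [P(Y=1) − p₀] / P(Y=1).
PAF = (0.027111 − 0.0128) / 0.027111 ≈ 0.5279

PAF ≈ 0.528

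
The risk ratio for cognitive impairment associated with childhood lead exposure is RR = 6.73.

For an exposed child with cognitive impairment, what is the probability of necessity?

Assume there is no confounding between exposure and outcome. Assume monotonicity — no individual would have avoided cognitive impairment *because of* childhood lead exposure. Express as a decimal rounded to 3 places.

Under exogeneity and monotonicity, PN = (RR − 1) / RR = 1 − 1/RR.
PN = (6.73 − 1) / 6.73 = 5.73 / 6.73 ≈ 0.8514

PN ≈ 0.851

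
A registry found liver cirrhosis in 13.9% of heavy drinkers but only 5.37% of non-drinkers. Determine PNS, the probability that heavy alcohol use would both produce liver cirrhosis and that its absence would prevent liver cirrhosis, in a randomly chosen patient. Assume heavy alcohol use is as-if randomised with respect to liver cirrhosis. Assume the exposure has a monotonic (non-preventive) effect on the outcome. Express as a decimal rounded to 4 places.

p₁ = 0.139, p₀ = 0.0537.
Under exogeneity and monotonicity, PNS = p₁ − p₀.
PNS = 0.139 − 0.0537 = 0.0853

PNS ≈ 0.0853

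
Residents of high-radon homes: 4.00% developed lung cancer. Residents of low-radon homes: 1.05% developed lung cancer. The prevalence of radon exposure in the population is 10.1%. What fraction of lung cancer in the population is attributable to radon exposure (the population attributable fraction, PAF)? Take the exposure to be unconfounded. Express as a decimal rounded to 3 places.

p₁ = 0.04, p₀ = 0.0105.
Overall risk P(Y=1) = π·p₁ + (1−π)·p₀ = 0.101×0.04 + 0.899×0.0105 = 0.01348.
Under exogeneity, PAF = [P(Y=1) − p₀] / P(Y=1).
PAF = (0.01348 − 0.0105) / 0.01348 ≈ 0.2210

PAF ≈ 0.221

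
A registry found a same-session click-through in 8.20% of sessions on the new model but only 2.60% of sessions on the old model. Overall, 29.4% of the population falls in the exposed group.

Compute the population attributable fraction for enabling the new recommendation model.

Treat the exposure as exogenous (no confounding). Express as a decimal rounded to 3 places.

PAF ≈ 0.388

p₁ = 0.082, p₀ = 0.026.
Overall risk P(Y=1) = π·p₁ + (1−π)·p₀ = 0.294×0.082 + 0.706×0.026 = 0.042464.
Under exogeneity, PAF = [P(Y=1) − p₀] / P(Y=1).
PAF = (0.042464 − 0.026) / 0.042464 ≈ 0.3877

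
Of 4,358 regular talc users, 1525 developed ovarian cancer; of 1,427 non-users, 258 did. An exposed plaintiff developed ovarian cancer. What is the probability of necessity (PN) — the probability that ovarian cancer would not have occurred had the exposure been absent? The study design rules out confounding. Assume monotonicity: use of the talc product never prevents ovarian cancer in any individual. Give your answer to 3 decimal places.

p₁ = P(outcome | exposed) = 1525/4358 = 0.34993
p₀ = P(outcome | unexposed) = 258/1427 = 0.1808
Under exogeneity and monotonicity, PN = (p₁ − p₀) / p₁.
PN = (0.34993 − 0.1808) / 0.34993 = 0.16913 / 0.34993 ≈ 0.4833

PN ≈ 0.483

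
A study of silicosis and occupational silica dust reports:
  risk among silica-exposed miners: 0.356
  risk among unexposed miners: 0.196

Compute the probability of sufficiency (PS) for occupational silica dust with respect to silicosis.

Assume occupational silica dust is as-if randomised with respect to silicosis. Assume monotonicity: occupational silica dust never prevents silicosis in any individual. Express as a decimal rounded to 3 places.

Let p₁ = 0.356, p₀ = 0.196.
Under exogeneity and monotonicity, PS = (p₁ − p₀) / (1 − p₀).
PS = (0.356 − 0.196) / (1 − 0.196) = 0.16 / 0.804 ≈ 0.1990

PS ≈ 0.199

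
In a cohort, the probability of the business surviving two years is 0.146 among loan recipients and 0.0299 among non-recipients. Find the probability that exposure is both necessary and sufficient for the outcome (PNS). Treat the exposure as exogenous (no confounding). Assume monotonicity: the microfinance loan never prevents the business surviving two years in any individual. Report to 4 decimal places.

Let p₁ = 0.146, p₀ = 0.0299.
Under exogeneity and monotonicity, PNS = p₁ − p₀.
PNS = 0.146 − 0.0299 = 0.1161

PNS ≈ 0.1161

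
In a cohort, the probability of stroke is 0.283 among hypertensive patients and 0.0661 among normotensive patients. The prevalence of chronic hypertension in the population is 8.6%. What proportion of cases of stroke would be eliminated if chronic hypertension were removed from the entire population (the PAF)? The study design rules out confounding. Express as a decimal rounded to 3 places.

PAF ≈ 0.220

Let p₁ = 0.283, p₀ = 0.0661.
Overall risk P(Y=1) = π·p₁ + (1−π)·p₀ = 0.086×0.283 + 0.914×0.0661 = 0.084753.
Under exogeneity, PAF = [P(Y=1) − p₀] / P(Y=1).
PAF = (0.084753 − 0.0661) / 0.084753 ≈ 0.2201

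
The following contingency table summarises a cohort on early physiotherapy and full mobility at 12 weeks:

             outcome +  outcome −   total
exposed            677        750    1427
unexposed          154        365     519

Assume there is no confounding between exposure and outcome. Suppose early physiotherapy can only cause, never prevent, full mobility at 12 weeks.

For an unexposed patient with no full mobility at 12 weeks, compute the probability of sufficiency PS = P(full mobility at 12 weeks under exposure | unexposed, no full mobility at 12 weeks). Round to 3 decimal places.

PS ≈ 0.253

p₁ = P(outcome | exposed) = 677/1427 = 0.47442
p₀ = P(outcome | unexposed) = 154/519 = 0.29672
Under exogeneity and monotonicity, PS = (p₁ − p₀)/(1 − p₀).
PS = (0.47442 − 0.29672) / 0.70328 ≈ 0.2527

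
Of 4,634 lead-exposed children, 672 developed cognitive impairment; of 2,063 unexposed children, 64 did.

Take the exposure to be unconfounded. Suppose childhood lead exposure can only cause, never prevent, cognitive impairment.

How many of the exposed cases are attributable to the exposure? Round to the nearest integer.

p₁ = P(outcome | exposed) = 672/4634 = 0.14502
p₀ = P(outcome | unexposed) = 64/2063 = 0.031023
PN = (p₁ − p₀)/p₁ = (0.14502 − 0.031023) / 0.14502 ≈ 0.78607.
Attributable cases ≈ PN × (exposed cases) = 0.78607 × 672 ≈ 528.24.

about 528 cases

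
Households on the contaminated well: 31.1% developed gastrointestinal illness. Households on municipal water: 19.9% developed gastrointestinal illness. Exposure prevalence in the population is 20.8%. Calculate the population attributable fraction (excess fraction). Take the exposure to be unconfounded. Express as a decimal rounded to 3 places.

p₁ = 0.311, p₀ = 0.199.
Overall risk P(Y=1) = π·p₁ + (1−π)·p₀ = 0.208×0.311 + 0.792×0.199 = 0.2223.
Under exogeneity, PAF = [P(Y=1) − p₀] / P(Y=1).
PAF = (0.2223 − 0.199) / 0.2223 ≈ 0.1048

PAF ≈ 0.105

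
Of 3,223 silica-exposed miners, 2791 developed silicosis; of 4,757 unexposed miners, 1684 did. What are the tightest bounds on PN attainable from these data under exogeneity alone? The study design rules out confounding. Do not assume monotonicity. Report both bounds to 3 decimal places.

0.591 ≤ PN ≤ 0.746

p₁ = P(outcome | exposed) = 2791/3223 = 0.86596
p₀ = P(outcome | unexposed) = 1684/4757 = 0.354
Under exogeneity alone the bounds on PN are max{0,(p₁−p₀)/p₁} ≤ PN ≤ min{1,(1−p₀)/p₁}.
  lower = (p₁ − p₀)/p₁ = 0.51196 / 0.86596 ≈ 0.5912
  upper = min{1, (1 − p₀)/p₁} = 0.646 / 0.86596 ≈ 0.7460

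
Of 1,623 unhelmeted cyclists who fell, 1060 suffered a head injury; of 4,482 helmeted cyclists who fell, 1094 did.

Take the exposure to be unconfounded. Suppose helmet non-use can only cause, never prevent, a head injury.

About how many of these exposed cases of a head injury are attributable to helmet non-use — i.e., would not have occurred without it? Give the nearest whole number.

p₁ = P(outcome | exposed) = 1060/1623 = 0.65311
p₀ = P(outcome | unexposed) = 1094/4482 = 0.24409
PN = (p₁ − p₀)/p₁ = (0.65311 − 0.24409) / 0.65311 ≈ 0.62627.
Attributable cases ≈ PN × (exposed cases) = 0.62627 × 1060 ≈ 663.85.

about 664 cases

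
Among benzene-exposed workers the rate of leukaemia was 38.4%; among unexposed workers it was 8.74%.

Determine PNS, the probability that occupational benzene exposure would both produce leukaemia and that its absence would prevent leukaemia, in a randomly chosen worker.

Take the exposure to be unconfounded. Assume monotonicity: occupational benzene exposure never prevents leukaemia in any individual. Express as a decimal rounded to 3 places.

PNS ≈ 0.297

p₁ = 0.384, p₀ = 0.0874.
Under exogeneity and monotonicity, PNS = p₁ − p₀.
PNS = 0.384 − 0.0874 = 0.2966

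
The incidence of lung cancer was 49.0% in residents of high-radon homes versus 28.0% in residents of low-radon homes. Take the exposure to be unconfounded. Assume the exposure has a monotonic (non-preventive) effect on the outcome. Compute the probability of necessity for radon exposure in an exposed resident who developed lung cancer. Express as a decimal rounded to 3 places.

PN ≈ 0.429

p₁ = 0.49, p₀ = 0.28.
Under exogeneity and monotonicity, PN = (p₁ − p₀) / p₁.
PN = (0.49 − 0.28) / 0.49 = 0.21 / 0.49 ≈ 0.4286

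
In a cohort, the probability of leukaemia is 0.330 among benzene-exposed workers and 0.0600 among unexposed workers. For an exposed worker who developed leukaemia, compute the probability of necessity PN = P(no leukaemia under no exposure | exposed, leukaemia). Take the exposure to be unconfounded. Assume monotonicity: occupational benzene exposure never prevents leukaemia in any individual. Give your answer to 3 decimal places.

Let p₁ = 0.33, p₀ = 0.06.
Under exogeneity and monotonicity, PN = (p₁ − p₀) / p₁.
PN = (0.33 − 0.06) / 0.33 = 0.27 / 0.33 ≈ 0.8182

PN ≈ 0.818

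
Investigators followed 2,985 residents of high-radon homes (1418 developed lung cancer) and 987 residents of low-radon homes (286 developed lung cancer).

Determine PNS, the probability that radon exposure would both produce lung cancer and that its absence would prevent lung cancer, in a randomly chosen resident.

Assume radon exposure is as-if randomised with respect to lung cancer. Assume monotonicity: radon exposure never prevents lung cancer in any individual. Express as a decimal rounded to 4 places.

PNS ≈ 0.1853

p₁ = P(outcome | exposed) = 1418/2985 = 0.47504
p₀ = P(outcome | unexposed) = 286/987 = 0.28977
Under exogeneity and monotonicity, PNS = p₁ − p₀.
PNS = 0.47504 − 0.28977 = 0.18527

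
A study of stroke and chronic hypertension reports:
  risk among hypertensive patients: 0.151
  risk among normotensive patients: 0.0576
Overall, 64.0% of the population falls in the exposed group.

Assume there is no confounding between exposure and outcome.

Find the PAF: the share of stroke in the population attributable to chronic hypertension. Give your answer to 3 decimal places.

Let p₁ = 0.151, p₀ = 0.0576.
Overall risk P(Y=1) = π·p₁ + (1−π)·p₀ = 0.64×0.151 + 0.36×0.0576 = 0.11738.
Under exogeneity, PAF = [P(Y=1) − p₀] / P(Y=1).
PAF = (0.11738 − 0.0576) / 0.11738 ≈ 0.5093

PAF ≈ 0.509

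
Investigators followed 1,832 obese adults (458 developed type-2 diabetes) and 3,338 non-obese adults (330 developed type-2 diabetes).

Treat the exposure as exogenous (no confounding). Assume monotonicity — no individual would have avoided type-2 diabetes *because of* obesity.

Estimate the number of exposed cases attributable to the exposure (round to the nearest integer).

about 277 cases

p₁ = P(outcome | exposed) = 458/1832 = 0.25
p₀ = P(outcome | unexposed) = 330/3338 = 0.098862
PN = (p₁ − p₀)/p₁ = (0.25 − 0.098862) / 0.25 ≈ 0.60455.
Attributable cases ≈ PN × (exposed cases) = 0.60455 × 458 ≈ 276.89.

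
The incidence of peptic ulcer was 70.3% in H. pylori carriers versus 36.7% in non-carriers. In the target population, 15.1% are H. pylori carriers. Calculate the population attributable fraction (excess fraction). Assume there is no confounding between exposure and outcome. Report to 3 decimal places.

PAF ≈ 0.121

p₁ = 0.703, p₀ = 0.367.
Overall risk P(Y=1) = π·p₁ + (1−π)·p₀ = 0.151×0.703 + 0.849×0.367 = 0.41774.
Under exogeneity, PAF = [P(Y=1) − p₀] / P(Y=1).
PAF = (0.41774 − 0.367) / 0.41774 ≈ 0.1215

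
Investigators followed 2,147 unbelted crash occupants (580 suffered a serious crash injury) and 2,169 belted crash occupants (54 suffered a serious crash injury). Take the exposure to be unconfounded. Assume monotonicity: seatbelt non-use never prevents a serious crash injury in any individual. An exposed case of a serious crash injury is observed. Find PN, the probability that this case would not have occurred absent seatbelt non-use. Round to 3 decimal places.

PN ≈ 0.908

p₁ = P(outcome | exposed) = 580/2147 = 0.27014
p₀ = P(outcome | unexposed) = 54/2169 = 0.024896
Under exogeneity and monotonicity, PN = (p₁ − p₀) / p₁.
PN = (0.27014 − 0.024896) / 0.27014 = 0.24525 / 0.27014 ≈ 0.9078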